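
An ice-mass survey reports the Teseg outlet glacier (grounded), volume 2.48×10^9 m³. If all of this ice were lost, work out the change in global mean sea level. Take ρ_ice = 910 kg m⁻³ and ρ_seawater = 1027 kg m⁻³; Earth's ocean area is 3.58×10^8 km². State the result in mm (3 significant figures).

Teseg: 2.48×10^9 m³ × (910/1027) = 2.197×10^9 m³ of water.
Spread over 3.58×10^14 m² of ocean, Δh = 2.197×10^9 / 3.58×10^14 = 6.14×10^-6 m = 6.14×10^-3 mm.

≈ 6.14×10^-3 mm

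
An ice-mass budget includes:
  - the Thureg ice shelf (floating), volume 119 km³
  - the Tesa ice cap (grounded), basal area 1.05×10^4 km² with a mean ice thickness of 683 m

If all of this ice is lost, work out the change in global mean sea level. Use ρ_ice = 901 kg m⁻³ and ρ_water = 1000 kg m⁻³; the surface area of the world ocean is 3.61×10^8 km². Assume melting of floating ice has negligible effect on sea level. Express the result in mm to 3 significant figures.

≈ 17.9 mm

The Thureg ice shelf is floating and already displaces its own weight of water, so its melt adds essentially nothing to sea level.
Tesa: ice volume = 1.05×10^4 km² × 683 m = 7172 km³; 7172 × (901/1000) = 6462 km³ of water.
Total added water ≈ 6.462×10^12 m³ over 3.61×10^14 m² → Δh = 0.0179 m = 17.9 mm.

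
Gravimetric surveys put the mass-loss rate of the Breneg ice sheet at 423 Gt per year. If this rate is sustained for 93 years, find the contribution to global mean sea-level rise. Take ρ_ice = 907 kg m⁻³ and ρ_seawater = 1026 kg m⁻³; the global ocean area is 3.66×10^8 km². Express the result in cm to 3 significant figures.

Total mass lost = 423 Gt/yr × 93 yr = 3.934×10^4 Gt = 3.934×10^16 kg.
ρ_w = 1026 kg m⁻³, so water volume = 3.934×10^16 / 1026 = 3.834×10^13 m³.
Δh = 3.834×10^13 / 3.66×10^14 = 0.105 m = 10.5 cm.

≈ 10.5 cm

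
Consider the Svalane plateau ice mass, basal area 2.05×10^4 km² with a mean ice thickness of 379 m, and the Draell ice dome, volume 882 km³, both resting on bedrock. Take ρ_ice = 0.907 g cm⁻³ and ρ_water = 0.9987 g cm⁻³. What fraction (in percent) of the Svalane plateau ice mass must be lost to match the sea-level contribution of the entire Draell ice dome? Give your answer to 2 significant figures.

≈ 11 %

Equal sea-level rise means equal mass of meltwater, i.e. equal mass of ice lost.
Ice mass of Draell: 8.000×10^14 kg; ice mass of Svalane: 7.047×10^15 kg.
Fraction required = 8.000×10^14 / 7.047×10^15 = 0.114 → 11 %.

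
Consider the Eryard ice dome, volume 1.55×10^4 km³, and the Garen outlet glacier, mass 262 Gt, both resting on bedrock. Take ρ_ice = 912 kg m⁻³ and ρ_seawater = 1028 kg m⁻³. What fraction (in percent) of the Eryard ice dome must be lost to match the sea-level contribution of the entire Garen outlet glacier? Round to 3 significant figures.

Equal sea-level rise means equal mass of meltwater, i.e. equal mass of ice lost.
Ice mass of Garen: 2.620×10^14 kg; ice mass of Eryard: 1.414×10^16 kg.
Fraction required = 2.620×10^14 / 1.414×10^16 = 0.0185 → 1.85 %.

≈ 1.85 %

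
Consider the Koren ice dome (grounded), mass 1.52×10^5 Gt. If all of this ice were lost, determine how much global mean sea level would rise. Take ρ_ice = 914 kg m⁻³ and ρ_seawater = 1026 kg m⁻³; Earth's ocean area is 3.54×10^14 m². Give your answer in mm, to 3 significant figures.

≈ 418 mm

Koren: 1.52×10^5 Gt = 1.520×10^17 kg; dividing by ρ_w = 1026 kg m⁻³ gives 1.481×10^14 m³ of water.
Spread over 3.54×10^14 m² of ocean, Δh = 1.481×10^14 / 3.54×10^14 = 0.418 m = 418 mm.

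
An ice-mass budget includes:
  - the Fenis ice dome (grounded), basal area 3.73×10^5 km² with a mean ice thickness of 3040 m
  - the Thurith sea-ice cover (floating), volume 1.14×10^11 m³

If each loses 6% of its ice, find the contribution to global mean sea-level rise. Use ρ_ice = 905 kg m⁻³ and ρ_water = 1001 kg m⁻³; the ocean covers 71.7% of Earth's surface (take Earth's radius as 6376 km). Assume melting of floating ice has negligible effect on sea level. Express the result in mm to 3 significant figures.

≈ 168 mm

Fenis: ice volume = 3.73×10^5 km² × 3040 m = 1.134×10^6 km³; 0.06 × 1.134×10^6 × (905/1001) = 6.151×10^4 km³ of water.
The Thurith sea-ice cover is floating and already displaces its own weight of water, so its melt adds essentially nothing to sea level.
Total added water ≈ 6.151×10^13 m³ over 3.66×10^14 m² → Δh = 0.168 m = 168 mm.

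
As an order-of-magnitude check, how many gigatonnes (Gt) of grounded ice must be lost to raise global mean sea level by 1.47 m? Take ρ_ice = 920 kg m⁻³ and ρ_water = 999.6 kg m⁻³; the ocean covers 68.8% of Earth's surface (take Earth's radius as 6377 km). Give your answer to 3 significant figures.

Required water volume = Δh × A = 1.47 m × 3.52×10^14 m² = 5.168×10^14 m³.
ρ_w = 999.6 kg m⁻³, so the mass of water = 5.168×10^14 m³ × 999.6 kg m⁻³ = 5.166×10^17 kg = 5.17×10^5 Gt (and the same mass of ice, by conservation).

≈ 5.17×10^5 Gt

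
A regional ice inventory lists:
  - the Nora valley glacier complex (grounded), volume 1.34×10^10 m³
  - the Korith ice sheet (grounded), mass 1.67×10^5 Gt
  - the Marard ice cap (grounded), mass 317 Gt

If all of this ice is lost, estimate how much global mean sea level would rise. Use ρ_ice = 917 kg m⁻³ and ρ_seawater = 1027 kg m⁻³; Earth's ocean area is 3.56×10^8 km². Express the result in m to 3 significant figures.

Nora: 1.34×10^10 m³ × (917/1027) = 1.196×10^10 m³ of water.
Korith: 1.67×10^5 Gt = 1.670×10^17 kg; dividing by ρ_w = 1027 kg m⁻³ gives 1.626×10^14 m³ of water.
Marard: 317 Gt = 3.170×10^14 kg; dividing by ρ_w = 1027 kg m⁻³ gives 3.087×10^11 m³ of water.
Total added water ≈ 1.629×10^14 m³ over 3.56×10^14 m² → Δh = 0.458 m.

≈ 0.458 m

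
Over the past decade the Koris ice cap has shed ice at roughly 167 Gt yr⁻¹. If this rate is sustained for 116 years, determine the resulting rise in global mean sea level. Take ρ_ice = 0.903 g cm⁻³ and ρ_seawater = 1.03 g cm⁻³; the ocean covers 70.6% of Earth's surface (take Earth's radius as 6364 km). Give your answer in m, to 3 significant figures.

Total mass lost = 167 Gt/yr × 116 yr = 1.937×10^4 Gt = 1.937×10^16 kg.
ρ_w = 1.03 g cm⁻³ = 1030 kg m⁻³, so water volume = 1.937×10^16 / 1030 = 1.881×10^13 m³.
Δh = 1.881×10^13 / 3.59×10^14 = 0.0523 m.

≈ 0.0523 m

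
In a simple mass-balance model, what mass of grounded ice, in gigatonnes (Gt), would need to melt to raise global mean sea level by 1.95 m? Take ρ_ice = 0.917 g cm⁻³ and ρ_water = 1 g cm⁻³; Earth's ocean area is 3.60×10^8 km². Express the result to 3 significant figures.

Required water volume = Δh × A = 1.95 m × 3.60×10^14 m² = 7.020×10^14 m³.
ρ_w = 1 g cm⁻³ = 1000 kg m⁻³, so the mass of water = 7.020×10^14 m³ × 1000 kg m⁻³ = 7.020×10^17 kg = 7.02×10^5 Gt (and the same mass of ice, by conservation).

≈ 7.02×10^5 Gt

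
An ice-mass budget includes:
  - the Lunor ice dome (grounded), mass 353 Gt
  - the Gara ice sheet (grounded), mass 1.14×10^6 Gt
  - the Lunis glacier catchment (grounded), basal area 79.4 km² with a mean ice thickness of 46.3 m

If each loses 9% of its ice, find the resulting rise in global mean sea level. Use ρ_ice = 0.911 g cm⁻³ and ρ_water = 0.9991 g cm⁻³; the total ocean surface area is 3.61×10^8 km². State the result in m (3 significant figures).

≈ 0.285 m

Lunor: 0.09 × 353 Gt = 3.177×10^13 kg; dividing by ρ_w = 0.9991 g cm⁻³ = 999.1 kg m⁻³ gives 3.180×10^10 m³ of water.
Gara: 0.09 × 1.14×10^6 Gt = 1.026×10^17 kg; dividing by ρ_w = 999.1 kg m⁻³ gives 1.027×10^14 m³ of water.
Lunis: ice volume = 79.4 km² × 46.3 m = 3.676 km³; 0.09 × 3.676 × (911/999.1) = 0.3017 km³ of water.
Total added water ≈ 1.027×10^14 m³ over 3.61×10^14 m² → Δh = 0.285 m.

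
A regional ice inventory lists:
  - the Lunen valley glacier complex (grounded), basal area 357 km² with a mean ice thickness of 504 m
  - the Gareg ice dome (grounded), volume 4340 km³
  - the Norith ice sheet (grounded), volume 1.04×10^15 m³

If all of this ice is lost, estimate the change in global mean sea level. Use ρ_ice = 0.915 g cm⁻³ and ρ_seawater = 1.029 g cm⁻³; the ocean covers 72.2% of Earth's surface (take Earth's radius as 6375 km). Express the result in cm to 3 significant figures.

≈ 252 cm

Lunen: ice volume = 357 km² × 504 m = 179.9 km³; 179.9 × (915/1029) = 160.0 km³ of water.
Gareg: 4340 km³ × (915/1029) = 3859 km³ of water.
Norith: 1.04×10^15 m³ × (915/1029) = 9.248×10^14 m³ of water.
Total added water ≈ 9.288×10^14 m³ over 3.69×10^14 m² → Δh = 2.52 m = 252 cm.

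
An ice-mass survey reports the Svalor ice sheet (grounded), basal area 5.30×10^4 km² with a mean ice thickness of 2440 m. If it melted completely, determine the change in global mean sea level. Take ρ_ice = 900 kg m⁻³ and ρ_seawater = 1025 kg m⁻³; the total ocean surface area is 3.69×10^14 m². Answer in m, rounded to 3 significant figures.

Svalor: ice volume = 5.30×10^4 km² × 2440 m = 1.293×10^5 km³; 1.293×10^5 × (900/1025) = 1.135×10^5 km³ of water.
Spread over 3.69×10^14 m² of ocean, Δh = 1.135×10^14 / 3.69×10^14 = 0.308 m.

≈ 0.308 m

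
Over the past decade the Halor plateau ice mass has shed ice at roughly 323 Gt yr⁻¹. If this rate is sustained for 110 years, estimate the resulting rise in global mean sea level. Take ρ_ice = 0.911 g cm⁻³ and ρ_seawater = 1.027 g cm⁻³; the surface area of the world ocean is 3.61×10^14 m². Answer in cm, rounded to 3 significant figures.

Total mass lost = 323 Gt/yr × 110 yr = 3.553×10^4 Gt = 3.553×10^16 kg.
ρ_w = 1.027 g cm⁻³ = 1027 kg m⁻³, so water volume = 3.553×10^16 / 1027 = 3.460×10^13 m³.
Δh = 3.460×10^13 / 3.61×10^14 = 0.0958 m = 9.58 cm.

≈ 9.58 cm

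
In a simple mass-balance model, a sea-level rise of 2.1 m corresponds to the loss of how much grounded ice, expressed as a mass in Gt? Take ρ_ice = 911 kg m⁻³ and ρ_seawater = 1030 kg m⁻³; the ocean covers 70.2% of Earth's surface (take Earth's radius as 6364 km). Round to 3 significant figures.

≈ 7.73×10^5 Gt

Required water volume = Δh × A = 2.1 m × 3.57×10^14 m² = 7.503×10^14 m³.
ρ_w = 1030 kg m⁻³, so the mass of water = 7.503×10^14 m³ × 1030 kg m⁻³ = 7.728×10^17 kg = 7.73×10^5 Gt (and the same mass of ice, by conservation).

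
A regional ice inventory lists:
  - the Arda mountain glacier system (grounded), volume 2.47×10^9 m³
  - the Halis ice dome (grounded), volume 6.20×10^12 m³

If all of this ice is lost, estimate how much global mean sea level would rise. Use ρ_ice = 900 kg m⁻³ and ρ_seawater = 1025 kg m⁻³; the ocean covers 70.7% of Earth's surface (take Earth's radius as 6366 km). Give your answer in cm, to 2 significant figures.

≈ 1.5 cm

Arda: 2.47×10^9 m³ × (900/1025) = 2.169×10^9 m³ of water.
Halis: 6.20×10^12 m³ × (900/1025) = 5.444×10^12 m³ of water.
Total added water ≈ 5.446×10^12 m³ over 3.60×10^14 m² → Δh = 0.0151 m = 1.5 cm.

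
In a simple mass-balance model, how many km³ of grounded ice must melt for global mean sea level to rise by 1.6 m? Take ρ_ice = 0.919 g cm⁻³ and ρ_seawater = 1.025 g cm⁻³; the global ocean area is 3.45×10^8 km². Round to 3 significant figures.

≈ 6.16×10^5 km³

Required water volume = Δh × A = 1.6 m × 3.45×10^14 m² = 5.520×10^14 m³ = 5.520×10^5 km³.
Ice volume = water volume × ρ_w/ρ_ice = 5.520×10^5 × 1025/919 = 6.16×10^5 km³.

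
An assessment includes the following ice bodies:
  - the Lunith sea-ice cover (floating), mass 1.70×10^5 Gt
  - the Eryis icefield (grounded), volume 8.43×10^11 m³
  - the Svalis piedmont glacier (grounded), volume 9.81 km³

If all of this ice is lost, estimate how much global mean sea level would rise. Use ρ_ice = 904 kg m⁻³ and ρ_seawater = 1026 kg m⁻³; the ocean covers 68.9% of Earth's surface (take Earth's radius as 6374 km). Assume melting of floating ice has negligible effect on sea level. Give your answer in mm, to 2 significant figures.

≈ 2.1 mm

The Lunith sea-ice cover is floating and already displaces its own weight of water, so its melt adds essentially nothing to sea level.
Eryis: 8.43×10^11 m³ × (904/1026) = 7.428×10^11 m³ of water.
Svalis: 9.81 km³ × (904/1026) = 8.644 km³ of water.
Total added water ≈ 7.514×10^11 m³ over 3.52×10^14 m² → Δh = 2.14×10^-3 m = 2.1 mm.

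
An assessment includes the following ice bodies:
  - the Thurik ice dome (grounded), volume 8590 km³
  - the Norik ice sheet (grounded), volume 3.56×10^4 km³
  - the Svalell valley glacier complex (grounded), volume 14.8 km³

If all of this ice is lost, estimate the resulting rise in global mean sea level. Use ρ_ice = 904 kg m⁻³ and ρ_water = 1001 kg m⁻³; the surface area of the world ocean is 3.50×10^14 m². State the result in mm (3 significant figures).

≈ 114 mm

Thurik: 8590 km³ × (904/1001) = 7758 km³ of water.
Norik: 3.56×10^4 km³ × (904/1001) = 3.215×10^4 km³ of water.
Svalell: 14.8 km³ × (904/1001) = 13.37 km³ of water.
Total added water ≈ 3.992×10^13 m³ over 3.50×10^14 m² → Δh = 0.114 m = 114 mm.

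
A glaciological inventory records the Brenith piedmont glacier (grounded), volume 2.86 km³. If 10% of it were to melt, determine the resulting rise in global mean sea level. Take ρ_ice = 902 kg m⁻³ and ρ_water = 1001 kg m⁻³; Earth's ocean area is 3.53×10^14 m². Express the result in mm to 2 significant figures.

≈ 7.3×10^-4 mm

Brenith: 0.1 × 2.86 km³ × (902/1001) = 0.2577 km³ of water.
Spread over 3.53×10^14 m² of ocean, Δh = 2.577×10^8 / 3.53×10^14 = 7.30×10^-7 m = 7.3×10^-4 mm.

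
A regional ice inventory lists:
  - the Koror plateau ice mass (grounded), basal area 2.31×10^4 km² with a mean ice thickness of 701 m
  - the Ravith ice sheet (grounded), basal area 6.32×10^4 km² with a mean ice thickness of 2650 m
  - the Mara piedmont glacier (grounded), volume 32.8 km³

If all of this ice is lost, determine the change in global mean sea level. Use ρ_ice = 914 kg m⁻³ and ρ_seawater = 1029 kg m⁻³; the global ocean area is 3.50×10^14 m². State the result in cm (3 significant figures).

Koror: ice volume = 2.31×10^4 km² × 701 m = 1.619×10^4 km³; 1.619×10^4 × (914/1029) = 1.438×10^4 km³ of water.
Ravith: ice volume = 6.32×10^4 km² × 2650 m = 1.675×10^5 km³; 1.675×10^5 × (914/1029) = 1.488×10^5 km³ of water.
Mara: 32.8 km³ × (914/1029) = 29.13 km³ of water.
Total added water ≈ 1.632×10^14 m³ over 3.50×10^14 m² → Δh = 0.466 m = 46.6 cm.

≈ 46.6 cm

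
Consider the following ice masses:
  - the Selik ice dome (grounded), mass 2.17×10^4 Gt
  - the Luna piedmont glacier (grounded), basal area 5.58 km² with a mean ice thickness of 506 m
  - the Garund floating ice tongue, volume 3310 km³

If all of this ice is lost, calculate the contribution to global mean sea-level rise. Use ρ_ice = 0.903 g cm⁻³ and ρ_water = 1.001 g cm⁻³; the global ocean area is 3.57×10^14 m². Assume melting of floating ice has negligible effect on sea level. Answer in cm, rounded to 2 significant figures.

≈ 6.1 cm

Selik: 2.17×10^4 Gt = 2.170×10^16 kg; dividing by ρ_w = 1.001 g cm⁻³ = 1001 kg m⁻³ gives 2.168×10^13 m³ of water.
Luna: ice volume = 5.58 km² × 506 m = 2.823 km³; 2.823 × (903/1001) = 2.547 km³ of water.
The Garund floating ice tongue is floating and already displaces its own weight of water, so its melt adds essentially nothing to sea level.
Total added water ≈ 2.168×10^13 m³ over 3.57×10^14 m² → Δh = 0.0607 m = 6.1 cm.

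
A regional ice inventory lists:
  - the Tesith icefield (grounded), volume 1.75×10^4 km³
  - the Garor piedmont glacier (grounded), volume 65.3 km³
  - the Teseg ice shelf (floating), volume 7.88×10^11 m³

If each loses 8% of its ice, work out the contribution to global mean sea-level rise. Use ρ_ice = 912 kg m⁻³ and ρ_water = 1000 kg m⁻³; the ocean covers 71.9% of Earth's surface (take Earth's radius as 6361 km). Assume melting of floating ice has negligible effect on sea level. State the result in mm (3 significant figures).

≈ 3.51 mm

Tesith: 0.08 × 1.75×10^4 km³ × (912/1000) = 1277 km³ of water.
Garor: 0.08 × 65.3 km³ × (912/1000) = 4.764 km³ of water.
The Teseg ice shelf is floating and already displaces its own weight of water, so its melt adds essentially nothing to sea level.
Total added water ≈ 1.282×10^12 m³ over 3.66×10^14 m² → Δh = 3.51×10^-3 m = 3.51 mm.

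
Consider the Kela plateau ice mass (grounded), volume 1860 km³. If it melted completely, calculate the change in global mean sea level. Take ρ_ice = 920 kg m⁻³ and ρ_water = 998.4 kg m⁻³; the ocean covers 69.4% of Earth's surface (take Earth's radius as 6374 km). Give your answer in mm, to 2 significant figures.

≈ 4.8 mm

Kela: 1860 km³ × (920/998.4) = 1714 km³ of water.
Spread over 3.54×10^14 m² of ocean, Δh = 1.714×10^12 / 3.54×10^14 = 4.84×10^-3 m = 4.8 mm.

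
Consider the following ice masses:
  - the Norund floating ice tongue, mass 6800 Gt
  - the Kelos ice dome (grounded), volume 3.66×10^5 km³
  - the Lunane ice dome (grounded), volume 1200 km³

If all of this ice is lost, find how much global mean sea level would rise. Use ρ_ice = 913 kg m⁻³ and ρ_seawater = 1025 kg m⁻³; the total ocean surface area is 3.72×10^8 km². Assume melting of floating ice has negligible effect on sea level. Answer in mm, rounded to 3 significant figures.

≈ 879 mm

The Norund floating ice tongue is floating and already displaces its own weight of water, so its melt adds essentially nothing to sea level.
Kelos: 3.66×10^5 km³ × (913/1025) = 3.260×10^5 km³ of water.
Lunane: 1200 km³ × (913/1025) = 1069 km³ of water.
Total added water ≈ 3.271×10^14 m³ over 3.72×10^14 m² → Δh = 0.879 m = 879 mm.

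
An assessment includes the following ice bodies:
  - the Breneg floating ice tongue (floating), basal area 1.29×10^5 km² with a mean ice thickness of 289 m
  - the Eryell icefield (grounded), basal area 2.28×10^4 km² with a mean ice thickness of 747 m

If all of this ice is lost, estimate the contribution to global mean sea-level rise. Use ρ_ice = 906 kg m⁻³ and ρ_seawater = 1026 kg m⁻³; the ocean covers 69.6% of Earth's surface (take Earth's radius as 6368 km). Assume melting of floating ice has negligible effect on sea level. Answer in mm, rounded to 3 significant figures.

The Breneg floating ice tongue is floating and already displaces its own weight of water, so its melt adds essentially nothing to sea level.
Eryell: ice volume = 2.28×10^4 km² × 747 m = 1.703×10^4 km³; 1.703×10^4 × (906/1026) = 1.504×10^4 km³ of water.
Total added water ≈ 1.504×10^13 m³ over 3.55×10^14 m² → Δh = 0.0424 m = 42.4 mm.

≈ 42.4 mm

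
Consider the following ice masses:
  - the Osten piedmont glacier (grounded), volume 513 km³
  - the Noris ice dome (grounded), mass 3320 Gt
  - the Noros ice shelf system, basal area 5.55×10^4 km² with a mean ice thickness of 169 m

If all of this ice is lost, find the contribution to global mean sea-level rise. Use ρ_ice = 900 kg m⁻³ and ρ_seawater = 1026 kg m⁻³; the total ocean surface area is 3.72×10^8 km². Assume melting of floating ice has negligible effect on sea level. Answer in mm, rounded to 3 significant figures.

Osten: 513 km³ × (900/1026) = 450.0 km³ of water.
Noris: 3320 Gt = 3.320×10^15 kg; dividing by ρ_w = 1026 kg m⁻³ gives 3.236×10^12 m³ of water.
The Noros ice shelf system is floating and already displaces its own weight of water, so its melt adds essentially nothing to sea level.
Total added water ≈ 3.686×10^12 m³ over 3.72×10^14 m² → Δh = 9.91×10^-3 m = 9.91 mm.

≈ 9.91 mm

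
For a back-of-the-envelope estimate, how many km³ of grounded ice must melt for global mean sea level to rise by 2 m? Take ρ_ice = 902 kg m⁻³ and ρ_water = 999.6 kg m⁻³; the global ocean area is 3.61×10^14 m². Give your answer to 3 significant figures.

Required water volume = Δh × A = 2 m × 3.61×10^14 m² = 7.220×10^14 m³ = 7.220×10^5 km³.
Ice volume = water volume × ρ_w/ρ_ice = 7.220×10^5 × 999.6/902 = 8.00×10^5 km³.

≈ 8.00×10^5 km³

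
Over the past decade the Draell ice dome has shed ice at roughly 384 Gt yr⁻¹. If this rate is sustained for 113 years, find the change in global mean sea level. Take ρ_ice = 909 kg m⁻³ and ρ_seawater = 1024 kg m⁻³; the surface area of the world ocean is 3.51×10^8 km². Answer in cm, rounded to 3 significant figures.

Total mass lost = 384 Gt/yr × 113 yr = 4.339×10^4 Gt = 4.339×10^16 kg.
ρ_w = 1024 kg m⁻³, so water volume = 4.339×10^16 / 1024 = 4.238×10^13 m³.
Δh = 4.238×10^13 / 3.51×10^14 = 0.121 m = 12.1 cm.

≈ 12.1 cm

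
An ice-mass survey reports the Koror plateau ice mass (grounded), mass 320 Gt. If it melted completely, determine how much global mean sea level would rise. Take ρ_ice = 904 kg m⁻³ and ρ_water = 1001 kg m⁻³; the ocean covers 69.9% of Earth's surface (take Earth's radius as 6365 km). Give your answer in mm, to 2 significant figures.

≈ 0.90 mm

Koror: 320 Gt = 3.200×10^14 kg; dividing by ρ_w = 1001 kg m⁻³ gives 3.197×10^11 m³ of water.
Spread over 3.56×10^14 m² of ocean, Δh = 3.197×10^11 / 3.56×10^14 = 8.98×10^-4 m = 0.90 mm.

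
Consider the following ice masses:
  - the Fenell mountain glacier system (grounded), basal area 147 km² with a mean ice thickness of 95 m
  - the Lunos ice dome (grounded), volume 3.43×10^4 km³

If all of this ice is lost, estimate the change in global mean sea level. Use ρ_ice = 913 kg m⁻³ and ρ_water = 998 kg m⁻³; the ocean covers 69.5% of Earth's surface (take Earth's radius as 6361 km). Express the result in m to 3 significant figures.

Fenell: ice volume = 147 km² × 95 m = 13.96 km³; 13.96 × (913/998) = 12.78 km³ of water.
Lunos: 3.43×10^4 km³ × (913/998) = 3.138×10^4 km³ of water.
Total added water ≈ 3.139×10^13 m³ over 3.53×10^14 m² → Δh = 0.0888 m.

≈ 0.0888 m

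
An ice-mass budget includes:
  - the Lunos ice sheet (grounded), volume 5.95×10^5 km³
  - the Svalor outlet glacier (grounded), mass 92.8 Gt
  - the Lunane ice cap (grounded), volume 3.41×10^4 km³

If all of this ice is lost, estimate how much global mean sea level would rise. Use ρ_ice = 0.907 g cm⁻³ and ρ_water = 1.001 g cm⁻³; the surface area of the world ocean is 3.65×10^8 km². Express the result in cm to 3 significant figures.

Lunos: 5.95×10^5 km³ × (907/1001) = 5.391×10^5 km³ of water.
Svalor: 92.8 Gt = 9.280×10^13 kg; dividing by ρ_w = 1.001 g cm⁻³ = 1001 kg m⁻³ gives 9.271×10^10 m³ of water.
Lunane: 3.41×10^4 km³ × (907/1001) = 3.090×10^4 km³ of water.
Total added water ≈ 5.701×10^14 m³ over 3.65×10^14 m² → Δh = 1.56 m = 156 cm.

≈ 156 cm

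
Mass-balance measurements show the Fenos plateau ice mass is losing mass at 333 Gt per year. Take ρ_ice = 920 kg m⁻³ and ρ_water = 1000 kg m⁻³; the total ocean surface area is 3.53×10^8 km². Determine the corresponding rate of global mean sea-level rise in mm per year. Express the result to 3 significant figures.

ρ_w = 1000 kg m⁻³. Annual water volume added = 333 Gt / ρ_w = 3.330×10^14 kg / 1000 kg m⁻³ = 3.330×10^11 m³.
Δh per year = 3.330×10^11 / 3.53×10^14 = 9.43×10^-4 m = 0.943 mm.

≈ 0.943 mm/yr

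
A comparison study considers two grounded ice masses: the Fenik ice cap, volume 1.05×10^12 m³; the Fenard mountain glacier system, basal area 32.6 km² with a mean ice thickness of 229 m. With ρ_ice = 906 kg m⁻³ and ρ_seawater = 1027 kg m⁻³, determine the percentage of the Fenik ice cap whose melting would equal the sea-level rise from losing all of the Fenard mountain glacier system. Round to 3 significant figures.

≈ 0.711 %

Equal sea-level rise means equal mass of meltwater, i.e. equal mass of ice lost.
Ice mass of Fenard: 6.764×10^12 kg; ice mass of Fenik: 9.513×10^14 kg.
Fraction required = 6.764×10^12 / 9.513×10^14 = 7.11×10^-3 → 0.711 %.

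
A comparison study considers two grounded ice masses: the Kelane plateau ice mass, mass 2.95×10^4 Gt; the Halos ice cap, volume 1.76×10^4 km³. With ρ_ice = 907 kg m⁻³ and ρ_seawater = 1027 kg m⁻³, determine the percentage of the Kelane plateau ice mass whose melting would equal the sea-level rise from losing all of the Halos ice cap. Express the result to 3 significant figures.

Equal sea-level rise means equal mass of meltwater, i.e. equal mass of ice lost.
Ice mass of Halos: 1.596×10^16 kg; ice mass of Kelane: 2.950×10^16 kg.
Fraction required = 1.596×10^16 / 2.950×10^16 = 0.541 → 54.1 %.

≈ 54.1 %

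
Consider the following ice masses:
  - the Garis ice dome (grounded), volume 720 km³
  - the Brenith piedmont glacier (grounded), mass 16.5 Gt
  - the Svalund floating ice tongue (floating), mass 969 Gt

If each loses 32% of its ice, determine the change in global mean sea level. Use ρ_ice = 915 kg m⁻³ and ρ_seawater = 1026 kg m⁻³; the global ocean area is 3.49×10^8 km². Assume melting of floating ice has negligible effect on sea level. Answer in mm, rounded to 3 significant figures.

≈ 0.603 mm

Garis: 0.32 × 720 km³ × (915/1026) = 205.5 km³ of water.
Brenith: 0.32 × 16.5 Gt = 5.280×10^12 kg; dividing by ρ_w = 1026 kg m⁻³ gives 5.146×10^9 m³ of water.
The Svalund floating ice tongue is floating and already displaces its own weight of water, so its melt adds essentially nothing to sea level.
Total added water ≈ 2.106×10^11 m³ over 3.49×10^14 m² → Δh = 6.03×10^-4 m = 0.603 mm.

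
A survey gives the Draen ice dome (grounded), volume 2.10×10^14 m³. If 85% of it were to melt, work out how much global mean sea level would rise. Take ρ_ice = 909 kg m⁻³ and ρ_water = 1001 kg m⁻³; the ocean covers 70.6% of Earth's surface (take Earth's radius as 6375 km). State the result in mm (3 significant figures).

≈ 450 mm

Draen: 0.85 × 2.10×10^14 m³ × (909/1001) = 1.621×10^14 m³ of water.
Spread over 3.61×10^14 m² of ocean, Δh = 1.621×10^14 / 3.61×10^14 = 0.450 m = 450 mm.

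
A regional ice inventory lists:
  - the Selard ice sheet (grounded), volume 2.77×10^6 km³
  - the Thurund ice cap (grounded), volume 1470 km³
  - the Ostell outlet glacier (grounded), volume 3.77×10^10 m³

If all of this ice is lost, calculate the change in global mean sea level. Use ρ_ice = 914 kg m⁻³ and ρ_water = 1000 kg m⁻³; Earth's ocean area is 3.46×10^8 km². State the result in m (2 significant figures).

≈ 7.3 m

Selard: 2.77×10^6 km³ × (914/1000) = 2.532×10^6 km³ of water.
Thurund: 1470 km³ × (914/1000) = 1344 km³ of water.
Ostell: 3.77×10^10 m³ × (914/1000) = 3.446×10^10 m³ of water.
Total added water ≈ 2.533×10^15 m³ over 3.46×10^14 m² → Δh = 7.32 m.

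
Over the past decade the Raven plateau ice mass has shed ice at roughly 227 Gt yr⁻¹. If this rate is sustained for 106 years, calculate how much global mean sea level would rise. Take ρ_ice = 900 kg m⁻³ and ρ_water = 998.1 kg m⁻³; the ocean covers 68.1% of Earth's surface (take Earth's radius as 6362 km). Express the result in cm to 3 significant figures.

≈ 6.96 cm

Total mass lost = 227 Gt/yr × 106 yr = 2.406×10^4 Gt = 2.406×10^16 kg.
ρ_w = 998.1 kg m⁻³, so water volume = 2.406×10^16 / 998.1 = 2.411×10^13 m³.
Δh = 2.411×10^13 / 3.46×10^14 = 0.0696 m = 6.96 cm.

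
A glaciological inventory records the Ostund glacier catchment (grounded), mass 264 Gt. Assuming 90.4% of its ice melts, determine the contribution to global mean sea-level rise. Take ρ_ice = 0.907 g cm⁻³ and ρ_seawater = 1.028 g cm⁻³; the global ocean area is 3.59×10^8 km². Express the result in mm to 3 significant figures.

≈ 0.647 mm

Ostund: 0.904 × 264 Gt = 2.387×10^14 kg; dividing by ρ_w = 1.028 g cm⁻³ = 1028 kg m⁻³ gives 2.322×10^11 m³ of water.
Spread over 3.59×10^14 m² of ocean, Δh = 2.322×10^11 / 3.59×10^14 = 6.47×10^-4 m = 0.647 mm.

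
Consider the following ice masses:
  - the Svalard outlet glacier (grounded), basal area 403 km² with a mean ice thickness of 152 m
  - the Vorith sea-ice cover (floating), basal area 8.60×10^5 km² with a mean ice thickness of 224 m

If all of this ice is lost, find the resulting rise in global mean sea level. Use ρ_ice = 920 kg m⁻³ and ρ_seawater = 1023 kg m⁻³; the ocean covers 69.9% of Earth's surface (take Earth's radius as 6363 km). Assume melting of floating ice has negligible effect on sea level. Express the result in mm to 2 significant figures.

Svalard: ice volume = 403 km² × 152 m = 61.26 km³; 61.26 × (920/1023) = 55.09 km³ of water.
The Vorith sea-ice cover is floating and already displaces its own weight of water, so its melt adds essentially nothing to sea level.
Total added water ≈ 5.509×10^10 m³ over 3.56×10^14 m² → Δh = 1.55×10^-4 m = 0.15 mm.

≈ 0.15 mm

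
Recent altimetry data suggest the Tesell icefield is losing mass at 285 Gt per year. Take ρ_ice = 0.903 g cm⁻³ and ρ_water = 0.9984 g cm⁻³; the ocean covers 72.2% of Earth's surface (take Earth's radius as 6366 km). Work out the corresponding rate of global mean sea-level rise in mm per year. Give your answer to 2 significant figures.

ρ_w = 0.9984 g cm⁻³ = 998.4 kg m⁻³. Annual water volume added = 285 Gt / ρ_w = 2.850×10^14 kg / 998.4 kg m⁻³ = 2.855×10^11 m³.
Δh per year = 2.855×10^11 / 3.68×10^14 = 7.76×10^-4 m = 0.78 mm.

≈ 0.78 mm/yr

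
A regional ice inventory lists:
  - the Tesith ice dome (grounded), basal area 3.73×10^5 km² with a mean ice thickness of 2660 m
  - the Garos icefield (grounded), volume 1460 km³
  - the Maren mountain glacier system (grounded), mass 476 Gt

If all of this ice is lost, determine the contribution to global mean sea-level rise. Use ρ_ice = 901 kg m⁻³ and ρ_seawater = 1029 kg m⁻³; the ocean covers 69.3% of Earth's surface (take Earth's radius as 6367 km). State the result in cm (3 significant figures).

Tesith: ice volume = 3.73×10^5 km² × 2660 m = 9.922×10^5 km³; 9.922×10^5 × (901/1029) = 8.688×10^5 km³ of water.
Garos: 1460 km³ × (901/1029) = 1278 km³ of water.
Maren: 476 Gt = 4.760×10^14 kg; dividing by ρ_w = 1029 kg m⁻³ gives 4.626×10^11 m³ of water.
Total added water ≈ 8.705×10^14 m³ over 3.53×10^14 m² → Δh = 2.47 m = 247 cm.

≈ 247 cm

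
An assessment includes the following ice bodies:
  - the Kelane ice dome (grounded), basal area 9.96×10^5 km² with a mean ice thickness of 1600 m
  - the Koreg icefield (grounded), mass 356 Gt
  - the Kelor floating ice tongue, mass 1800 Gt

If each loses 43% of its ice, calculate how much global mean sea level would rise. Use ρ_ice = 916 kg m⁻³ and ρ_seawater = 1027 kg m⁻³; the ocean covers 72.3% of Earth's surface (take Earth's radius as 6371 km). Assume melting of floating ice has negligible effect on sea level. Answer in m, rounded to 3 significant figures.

Kelane: ice volume = 9.96×10^5 km² × 1600 m = 1.594×10^6 km³; 0.43 × 1.594×10^6 × (916/1027) = 6.112×10^5 km³ of water.
Koreg: 0.43 × 356 Gt = 1.531×10^14 kg; dividing by ρ_w = 1027 kg m⁻³ gives 1.491×10^11 m³ of water.
The Kelor floating ice tongue is floating and already displaces its own weight of water, so its melt adds essentially nothing to sea level.
Total added water ≈ 6.113×10^14 m³ over 3.69×10^14 m² → Δh = 1.66 m.

≈ 1.66 m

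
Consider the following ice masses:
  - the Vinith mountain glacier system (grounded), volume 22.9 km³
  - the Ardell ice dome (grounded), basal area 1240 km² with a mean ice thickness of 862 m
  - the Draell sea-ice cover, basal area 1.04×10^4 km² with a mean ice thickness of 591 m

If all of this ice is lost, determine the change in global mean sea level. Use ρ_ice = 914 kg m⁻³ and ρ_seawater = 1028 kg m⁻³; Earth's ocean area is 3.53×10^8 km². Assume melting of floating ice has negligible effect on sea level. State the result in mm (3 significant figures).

≈ 2.75 mm

Vinith: 22.9 km³ × (914/1028) = 20.36 km³ of water.
Ardell: ice volume = 1240 km² × 862 m = 1069 km³; 1069 × (914/1028) = 950.3 km³ of water.
The Draell sea-ice cover is floating and already displaces its own weight of water, so its melt adds essentially nothing to sea level.
Total added water ≈ 9.707×10^11 m³ over 3.53×10^14 m² → Δh = 2.75×10^-3 m = 2.75 mm.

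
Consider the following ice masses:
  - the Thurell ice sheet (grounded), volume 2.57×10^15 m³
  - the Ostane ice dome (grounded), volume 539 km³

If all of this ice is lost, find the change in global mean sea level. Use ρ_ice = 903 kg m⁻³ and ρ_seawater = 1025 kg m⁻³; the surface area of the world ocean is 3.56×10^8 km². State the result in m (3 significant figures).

≈ 6.36 m

Thurell: 2.57×10^15 m³ × (903/1025) = 2.264×10^15 m³ of water.
Ostane: 539 km³ × (903/1025) = 474.8 km³ of water.
Total added water ≈ 2.265×10^15 m³ over 3.56×10^14 m² → Δh = 6.36 m.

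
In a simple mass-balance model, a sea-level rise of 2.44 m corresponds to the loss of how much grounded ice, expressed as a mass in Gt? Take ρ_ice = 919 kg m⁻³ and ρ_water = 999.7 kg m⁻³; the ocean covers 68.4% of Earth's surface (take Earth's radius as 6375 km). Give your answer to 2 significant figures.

≈ 8.5×10^5 Gt

Required water volume = Δh × A = 2.44 m × 3.49×10^14 m² = 8.523×10^14 m³.
ρ_w = 999.7 kg m⁻³, so the mass of water = 8.523×10^14 m³ × 999.7 kg m⁻³ = 8.521×10^17 kg = 8.5×10^5 Gt (and the same mass of ice, by conservation).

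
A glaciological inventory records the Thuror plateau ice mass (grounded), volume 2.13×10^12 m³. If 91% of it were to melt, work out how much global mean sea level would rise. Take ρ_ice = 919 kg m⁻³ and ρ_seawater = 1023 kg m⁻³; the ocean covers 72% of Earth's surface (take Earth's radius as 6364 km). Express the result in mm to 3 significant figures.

Thuror: 0.91 × 2.13×10^12 m³ × (919/1023) = 1.741×10^12 m³ of water.
Spread over 3.66×10^14 m² of ocean, Δh = 1.741×10^12 / 3.66×10^14 = 4.75×10^-3 m = 4.75 mm.

≈ 4.75 mm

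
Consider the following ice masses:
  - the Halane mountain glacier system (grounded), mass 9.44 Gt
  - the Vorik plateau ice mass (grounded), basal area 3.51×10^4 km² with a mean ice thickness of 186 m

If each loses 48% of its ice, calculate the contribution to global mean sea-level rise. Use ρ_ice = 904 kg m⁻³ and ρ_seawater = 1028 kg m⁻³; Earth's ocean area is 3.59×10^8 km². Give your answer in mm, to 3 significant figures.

Halane: 0.48 × 9.44 Gt = 4.531×10^12 kg; dividing by ρ_w = 1028 kg m⁻³ gives 4.408×10^9 m³ of water.
Vorik: ice volume = 3.51×10^4 km² × 186 m = 6529 km³; 0.48 × 6529 × (904/1028) = 2756 km³ of water.
Total added water ≈ 2.760×10^12 m³ over 3.59×10^14 m² → Δh = 7.69×10^-3 m = 7.69 mm.

≈ 7.69 mm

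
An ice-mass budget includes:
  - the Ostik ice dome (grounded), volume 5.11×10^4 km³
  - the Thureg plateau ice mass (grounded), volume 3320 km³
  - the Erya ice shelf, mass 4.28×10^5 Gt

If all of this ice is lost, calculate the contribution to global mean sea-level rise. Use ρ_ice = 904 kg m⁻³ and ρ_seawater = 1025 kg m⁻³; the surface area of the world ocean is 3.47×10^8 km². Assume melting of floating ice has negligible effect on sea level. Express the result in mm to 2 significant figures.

≈ 140 mm

Ostik: 5.11×10^4 km³ × (904/1025) = 4.507×10^4 km³ of water.
Thureg: 3320 km³ × (904/1025) = 2928 km³ of water.
The Erya ice shelf is floating and already displaces its own weight of water, so its melt adds essentially nothing to sea level.
Total added water ≈ 4.800×10^13 m³ over 3.47×10^14 m² → Δh = 0.138 m = 140 mm.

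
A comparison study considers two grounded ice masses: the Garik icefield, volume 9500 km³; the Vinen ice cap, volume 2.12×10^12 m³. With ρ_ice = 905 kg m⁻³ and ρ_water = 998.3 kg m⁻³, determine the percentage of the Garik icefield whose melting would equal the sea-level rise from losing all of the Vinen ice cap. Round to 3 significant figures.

Equal sea-level rise means equal mass of meltwater, i.e. equal mass of ice lost.
Ice mass of Vinen: 1.919×10^15 kg; ice mass of Garik: 8.598×10^15 kg.
Fraction required = 1.919×10^15 / 8.598×10^15 = 0.223 → 22.3 %.

≈ 22.3 %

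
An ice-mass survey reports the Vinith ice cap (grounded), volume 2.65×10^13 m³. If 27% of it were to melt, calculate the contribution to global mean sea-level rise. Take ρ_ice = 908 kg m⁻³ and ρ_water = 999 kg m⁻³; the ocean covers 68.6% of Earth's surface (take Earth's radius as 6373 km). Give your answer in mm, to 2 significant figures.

≈ 19 mm

Vinith: 0.27 × 2.65×10^13 m³ × (908/999) = 6.503×10^12 m³ of water.
Spread over 3.50×10^14 m² of ocean, Δh = 6.503×10^12 / 3.50×10^14 = 0.0186 m = 19 mm.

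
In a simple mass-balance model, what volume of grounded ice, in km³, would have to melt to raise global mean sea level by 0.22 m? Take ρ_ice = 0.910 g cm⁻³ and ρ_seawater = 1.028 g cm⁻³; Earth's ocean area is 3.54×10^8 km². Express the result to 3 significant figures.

Required water volume = Δh × A = 0.22 m × 3.54×10^14 m² = 7.788×10^13 m³ = 7.788×10^4 km³.
Ice volume = water volume × ρ_w/ρ_ice = 7.788×10^4 × 1028/910 = 8.80×10^4 km³.

≈ 8.80×10^4 km³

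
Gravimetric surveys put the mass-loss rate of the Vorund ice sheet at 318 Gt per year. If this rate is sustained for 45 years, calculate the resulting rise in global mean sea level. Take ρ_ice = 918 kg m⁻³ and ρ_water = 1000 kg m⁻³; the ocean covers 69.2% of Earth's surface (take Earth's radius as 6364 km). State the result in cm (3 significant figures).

Total mass lost = 318 Gt/yr × 45 yr = 1.431×10^4 Gt = 1.431×10^16 kg.
ρ_w = 1000 kg m⁻³, so water volume = 1.431×10^16 / 1000 = 1.431×10^13 m³.
Δh = 1.431×10^13 / 3.52×10^14 = 0.0406 m = 4.06 cm.

≈ 4.06 cm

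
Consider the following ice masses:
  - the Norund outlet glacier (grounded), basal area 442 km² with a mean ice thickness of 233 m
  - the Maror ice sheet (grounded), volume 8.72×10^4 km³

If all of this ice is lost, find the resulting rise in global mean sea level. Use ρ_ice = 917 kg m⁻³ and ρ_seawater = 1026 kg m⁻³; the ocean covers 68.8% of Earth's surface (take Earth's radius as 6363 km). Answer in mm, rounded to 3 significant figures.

≈ 223 mm

Norund: ice volume = 442 km² × 233 m = 103.0 km³; 103.0 × (917/1026) = 92.04 km³ of water.
Maror: 8.72×10^4 km³ × (917/1026) = 7.794×10^4 km³ of water.
Total added water ≈ 7.803×10^13 m³ over 3.50×10^14 m² → Δh = 0.223 m = 223 mm.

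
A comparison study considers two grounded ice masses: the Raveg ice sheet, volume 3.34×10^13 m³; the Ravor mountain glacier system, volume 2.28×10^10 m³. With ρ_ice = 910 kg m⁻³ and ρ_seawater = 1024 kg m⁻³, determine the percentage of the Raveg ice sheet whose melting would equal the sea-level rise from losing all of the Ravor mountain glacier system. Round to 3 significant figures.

Equal sea-level rise means equal mass of meltwater, i.e. equal mass of ice lost.
Ice mass of Ravor: 2.075×10^13 kg; ice mass of Raveg: 3.039×10^16 kg.
Fraction required = 2.075×10^13 / 3.039×10^16 = 6.83×10^-4 → 0.0683 %.

≈ 0.0683 %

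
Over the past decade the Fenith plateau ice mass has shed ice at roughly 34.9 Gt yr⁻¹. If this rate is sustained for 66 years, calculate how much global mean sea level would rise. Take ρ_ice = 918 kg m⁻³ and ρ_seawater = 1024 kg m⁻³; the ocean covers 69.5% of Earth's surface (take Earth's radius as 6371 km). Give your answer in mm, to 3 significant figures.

≈ 6.35 mm

Total mass lost = 34.9 Gt/yr × 66 yr = 2303 Gt = 2.303×10^15 kg.
ρ_w = 1024 kg m⁻³, so water volume = 2.303×10^15 / 1024 = 2.249×10^12 m³.
Δh = 2.249×10^12 / 3.54×10^14 = 6.35×10^-3 m = 6.35 mm.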